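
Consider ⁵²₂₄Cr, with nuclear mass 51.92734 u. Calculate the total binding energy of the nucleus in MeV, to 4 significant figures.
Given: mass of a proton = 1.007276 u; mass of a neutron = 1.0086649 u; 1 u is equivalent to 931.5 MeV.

Mass of separated nucleons = 24(1.007276) + 28(1.0086649) = 24.174624 + 28.2426172 = 52.4172412 u
Mass defect Δm = 52.4172412 − 51.92734 = 0.4899012 u
Binding energy = Δm·c² = 0.4899012 × 931.5 MeV/u = 456.343 MeV

456.3 MeV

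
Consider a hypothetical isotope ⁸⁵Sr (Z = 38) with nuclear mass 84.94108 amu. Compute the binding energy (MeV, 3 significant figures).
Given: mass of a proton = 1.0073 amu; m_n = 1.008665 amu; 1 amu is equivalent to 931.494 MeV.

693 MeV

With 38 protons and 47 neutrons (A = 85):
Total constituent mass: 38 × 1.0073 + 47 × 1.008665 = 85.684655 amu
The mass defect is 85.684655 − 84.94108 = 0.743575 amu.
Converting to energy: 0.743575 amu × 931.494 MeV/amu = 692.636 MeV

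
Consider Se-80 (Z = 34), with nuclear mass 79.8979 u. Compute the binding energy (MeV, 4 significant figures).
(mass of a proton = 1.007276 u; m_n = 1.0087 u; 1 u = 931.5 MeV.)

Σm = 34·m_p + 46·m_n = 34.247384 + 46.4002 = 80.647584 u
Δm = 80.647584 − 79.8979 = 0.749684 u
E_B = 0.749684 × 931.5 = 698.331 MeV

698.3 MeV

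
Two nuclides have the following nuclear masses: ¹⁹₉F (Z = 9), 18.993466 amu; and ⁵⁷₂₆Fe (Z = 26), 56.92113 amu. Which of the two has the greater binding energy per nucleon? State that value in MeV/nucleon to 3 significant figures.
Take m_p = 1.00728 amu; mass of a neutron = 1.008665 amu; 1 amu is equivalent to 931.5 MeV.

¹⁹₉F: Σm = 9(1.00728) + 10(1.008665) = 19.152170 amu; Δm = 0.158704 amu; E_B = 147.83 MeV; E_B/A = 7.781 MeV
⁵⁷₂₆Fe: Σm = 26(1.00728) + 31(1.008665) = 57.457895 amu; Δm = 0.536765 amu; E_B = 500.00 MeV; E_B/A = 8.772 MeV
⁵⁷₂₆Fe has the higher binding energy per nucleon, so it is the more tightly bound nucleus.

⁵⁷₂₆Fe; 8.77 MeV/nucleon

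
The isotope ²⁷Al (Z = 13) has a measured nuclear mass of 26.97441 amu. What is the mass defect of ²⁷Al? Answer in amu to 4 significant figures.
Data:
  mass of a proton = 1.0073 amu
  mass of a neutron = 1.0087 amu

0.2423 amu

Total constituent mass: 13 × 1.0073 + 14 × 1.0087 = 27.2167 amu
Δm = 27.2167 − 26.97441 = 0.24229 amu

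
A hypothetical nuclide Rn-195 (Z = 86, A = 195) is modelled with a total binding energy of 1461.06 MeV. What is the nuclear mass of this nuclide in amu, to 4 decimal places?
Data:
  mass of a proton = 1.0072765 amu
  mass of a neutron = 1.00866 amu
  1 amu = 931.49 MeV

Mass defect = 1461.06 MeV / (931.49 MeV/amu) = 1.568519 amu
Constituent mass = 86(1.0072765) + 109(1.00866) = 196.5697190 amu
Nuclear mass = 196.5697190 − 1.568519 = 195.0012000 amu ≈ 195.0012 amu (to 4 decimal places)

195.0012 amu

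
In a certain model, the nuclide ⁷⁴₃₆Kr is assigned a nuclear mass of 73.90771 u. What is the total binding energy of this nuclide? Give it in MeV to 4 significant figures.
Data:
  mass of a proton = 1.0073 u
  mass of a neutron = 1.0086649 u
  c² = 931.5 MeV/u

637.5 MeV

Z = 36, so N = A − Z = 74 − 36 = 38.
Σm = 36·m_p + 38·m_n = 36.2628 + 38.3292662 = 74.5920662 u
Mass defect Δm = 74.5920662 − 73.90771 = 0.6843562 u
Binding energy = Δm·c² = 0.6843562 × 931.5 MeV/u = 637.478 MeV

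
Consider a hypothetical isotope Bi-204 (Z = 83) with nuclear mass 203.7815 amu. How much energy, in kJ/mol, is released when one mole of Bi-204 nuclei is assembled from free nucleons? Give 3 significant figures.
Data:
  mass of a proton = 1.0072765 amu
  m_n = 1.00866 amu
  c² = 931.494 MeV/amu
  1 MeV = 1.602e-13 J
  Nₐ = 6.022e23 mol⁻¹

1.68e+11 kJ/mol

Total constituent mass: 83 × 1.0072765 + 121 × 1.00866 = 205.6518095 amu
The mass defect is 205.6518095 − 203.7815 = 1.8703095 amu.
E_B = 1.8703095 × 931.494 = 1742.18 MeV
Per nucleus in joules: 1742.18 MeV × 1.602e-13 J/MeV = 2.7910e-10 J
Per mole: 2.7910e-10 J × 6.022e23 mol⁻¹ = 1.6807e+14 J/mol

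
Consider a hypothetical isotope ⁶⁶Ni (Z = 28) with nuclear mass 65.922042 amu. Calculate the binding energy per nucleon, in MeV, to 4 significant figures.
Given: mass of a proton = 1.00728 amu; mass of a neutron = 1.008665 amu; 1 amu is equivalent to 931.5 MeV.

Σm = 28·m_p + 38·m_n = 28.20384 + 38.329270 = 66.533110 amu
The mass defect is 66.533110 − 65.922042 = 0.611068 amu.
E_B = 0.611068 × 931.5 = 569.210 MeV
Per nucleon: 569.210 / 66 = 8.624 MeV

8.624 MeV/nucleon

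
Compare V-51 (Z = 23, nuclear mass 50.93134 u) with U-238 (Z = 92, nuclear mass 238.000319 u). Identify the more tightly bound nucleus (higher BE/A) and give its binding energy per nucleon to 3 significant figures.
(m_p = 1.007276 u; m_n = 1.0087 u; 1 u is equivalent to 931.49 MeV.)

V-51; 8.76 MeV/nucleon

V-51: Σm = 23(1.007276) + 28(1.0087) = 51.410948 u; Δm = 0.479608 u; E_B = 446.75 MeV; E_B/A = 8.760 MeV
U-238: Σm = 92(1.007276) + 146(1.0087) = 239.939592 u; Δm = 1.939273 u; E_B = 1806.4 MeV; E_B/A = 7.590 MeV
V-51 has the higher binding energy per nucleon, so it is the more tightly bound nucleus.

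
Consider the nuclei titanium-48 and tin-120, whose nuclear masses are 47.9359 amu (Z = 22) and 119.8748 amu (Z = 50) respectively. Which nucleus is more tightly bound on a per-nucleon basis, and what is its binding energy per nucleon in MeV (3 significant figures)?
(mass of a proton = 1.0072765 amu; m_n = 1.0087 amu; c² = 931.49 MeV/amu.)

titanium-48: Σm = 22(1.0072765) + 26(1.0087) = 48.3862830 amu; Δm = 0.4503830 amu; E_B = 419.53 MeV; E_B/A = 8.740 MeV
tin-120: Σm = 50(1.0072765) + 70(1.0087) = 120.9728250 amu; Δm = 1.0980250 amu; E_B = 1022.8 MeV; E_B/A = 8.523 MeV
titanium-48 has the higher binding energy per nucleon, so it is the more tightly bound nucleus.

titanium-48; 8.74 MeV/nucleon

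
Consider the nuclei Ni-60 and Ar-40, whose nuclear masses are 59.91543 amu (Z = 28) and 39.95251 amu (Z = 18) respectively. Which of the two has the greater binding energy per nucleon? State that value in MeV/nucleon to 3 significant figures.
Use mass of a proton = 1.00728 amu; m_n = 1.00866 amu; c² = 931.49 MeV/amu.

Ni-60: Σm = 28(1.00728) + 32(1.00866) = 60.48096 amu; Δm = 0.56553 amu; E_B = 526.79 MeV; E_B/A = 8.780 MeV
Ar-40: Σm = 18(1.00728) + 22(1.00866) = 40.32156 amu; Δm = 0.36905 amu; E_B = 343.77 MeV; E_B/A = 8.594 MeV
Ni-60 has the higher binding energy per nucleon, so it is the more tightly bound nucleus.

Ni-60; 8.78 MeV/nucleon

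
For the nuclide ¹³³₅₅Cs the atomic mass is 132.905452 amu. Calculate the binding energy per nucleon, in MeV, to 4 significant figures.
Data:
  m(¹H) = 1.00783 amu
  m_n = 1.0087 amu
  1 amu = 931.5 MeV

Z = 55, so N = A − Z = 133 − 55 = 78.
Σm = 55·m(¹H) + 78·m_n = 55.43065 + 78.6786 = 134.10925 amu
Δm = 134.10925 − 132.905452 = 1.203798 amu
E_B = 1.203798 × 931.5 = 1121.34 MeV
Per nucleon: 1121.34 / 133 = 8.431 MeV

8.431 MeV/nucleon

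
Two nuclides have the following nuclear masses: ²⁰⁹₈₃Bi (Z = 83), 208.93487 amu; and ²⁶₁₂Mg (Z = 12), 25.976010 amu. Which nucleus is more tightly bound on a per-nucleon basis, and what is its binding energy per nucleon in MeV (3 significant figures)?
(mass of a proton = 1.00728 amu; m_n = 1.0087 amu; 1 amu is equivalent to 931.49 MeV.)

²⁰⁹₈₃Bi: Σm = 83(1.00728) + 126(1.0087) = 210.70044 amu; Δm = 1.76557 amu; E_B = 1644.6 MeV; E_B/A = 7.869 MeV
²⁶₁₂Mg: Σm = 12(1.00728) + 14(1.0087) = 26.20916 amu; Δm = 0.233150 amu; E_B = 217.18 MeV; E_B/A = 8.353 MeV
²⁶₁₂Mg has the higher binding energy per nucleon, so it is the more tightly bound nucleus.

²⁶₁₂Mg; 8.35 MeV/nucleon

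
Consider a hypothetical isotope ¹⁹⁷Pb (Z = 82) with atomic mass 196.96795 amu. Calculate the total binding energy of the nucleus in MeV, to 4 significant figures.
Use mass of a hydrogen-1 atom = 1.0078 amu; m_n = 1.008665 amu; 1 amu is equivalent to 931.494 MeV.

1554 MeV

The nucleus contains 82 protons and 197 − 82 = 115 neutrons.
Σm = 82·m(¹H) + 115·m_n = 82.6396 + 115.996475 = 198.636075 amu
Mass defect Δm = 198.636075 − 196.96795 = 1.668125 amu
E_B = 1.668125 × 931.494 = 1553.85 MeV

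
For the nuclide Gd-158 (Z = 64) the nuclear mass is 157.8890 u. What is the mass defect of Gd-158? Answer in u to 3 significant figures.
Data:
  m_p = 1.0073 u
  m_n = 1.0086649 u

The nucleus contains 64 protons and 158 − 64 = 94 neutrons.
Total constituent mass: 64 × 1.0073 + 94 × 1.0086649 = 159.2817006 u
Δm = 159.2817006 − 157.8890 = 1.3927006 u

1.39 u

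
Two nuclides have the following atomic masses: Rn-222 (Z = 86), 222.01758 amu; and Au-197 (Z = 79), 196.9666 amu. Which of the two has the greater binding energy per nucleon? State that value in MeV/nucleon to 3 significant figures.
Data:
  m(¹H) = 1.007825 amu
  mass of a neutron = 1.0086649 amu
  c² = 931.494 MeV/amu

Rn-222: Σm = 86(1.007825) + 136(1.0086649) = 223.8513764 amu; Δm = 1.8337964 amu; E_B = 1708.17 MeV; E_B/A = 7.694 MeV
Au-197: Σm = 79(1.007825) + 118(1.0086649) = 198.6406332 amu; Δm = 1.6740332 amu; E_B = 1559.35 MeV; E_B/A = 7.915 MeV
Au-197 has the higher binding energy per nucleon, so it is the more tightly bound nucleus.

Au-197; 7.92 MeV/nucleon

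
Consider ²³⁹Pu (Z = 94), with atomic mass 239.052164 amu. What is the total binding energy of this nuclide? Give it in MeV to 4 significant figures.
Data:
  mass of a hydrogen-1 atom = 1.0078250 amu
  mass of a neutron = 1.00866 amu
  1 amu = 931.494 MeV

Z = 94, so N = A − Z = 239 − 94 = 145.
Mass of separated nucleons = 94(1.0078250) + 145(1.00866) = 94.7355500 + 146.25570 = 240.9912500 amu
Δm = 240.9912500 − 239.052164 = 1.9390860 amu
Binding energy = Δm·c² = 1.9390860 × 931.494 MeV/amu = 1806.25 MeV

1806 MeV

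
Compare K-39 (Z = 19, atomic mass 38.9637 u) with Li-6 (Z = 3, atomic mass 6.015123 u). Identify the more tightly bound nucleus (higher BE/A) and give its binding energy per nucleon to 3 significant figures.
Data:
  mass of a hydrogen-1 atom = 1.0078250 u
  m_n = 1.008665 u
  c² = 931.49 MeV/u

K-39; 8.56 MeV/nucleon

K-39: Σm = 19(1.0078250) + 20(1.008665) = 39.3219750 u; Δm = 0.3582750 u; E_B = 333.73 MeV; E_B/A = 8.557 MeV
Li-6: Σm = 3(1.0078250) + 3(1.008665) = 6.0494700 u; Δm = 0.0343470 u; E_B = 31.994 MeV; E_B/A = 5.332 MeV
K-39 has the higher binding energy per nucleon, so it is the more tightly bound nucleus.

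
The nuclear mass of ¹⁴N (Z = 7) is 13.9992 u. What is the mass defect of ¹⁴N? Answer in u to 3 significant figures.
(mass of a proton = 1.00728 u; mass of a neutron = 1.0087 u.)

Total constituent mass: 7 × 1.00728 + 7 × 1.0087 = 14.11186 u
The mass defect is 14.11186 − 13.9992 = 0.11266 u.

0.113 u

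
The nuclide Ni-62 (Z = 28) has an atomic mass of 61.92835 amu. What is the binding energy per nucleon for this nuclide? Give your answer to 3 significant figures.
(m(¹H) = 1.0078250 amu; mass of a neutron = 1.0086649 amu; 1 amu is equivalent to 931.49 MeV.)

With 28 protons and 34 neutrons (A = 62):
Mass of separated nucleons = 28(1.0078250) + 34(1.0086649) = 28.2191000 + 34.2946066 = 62.5137066 amu
Δm = 62.5137066 − 61.92835 = 0.5853566 amu
Binding energy = Δm·c² = 0.5853566 × 931.49 MeV/amu = 545.254 MeV
Dividing by A = 62 gives 8.794 MeV per nucleon.

8.79 MeV/nucleon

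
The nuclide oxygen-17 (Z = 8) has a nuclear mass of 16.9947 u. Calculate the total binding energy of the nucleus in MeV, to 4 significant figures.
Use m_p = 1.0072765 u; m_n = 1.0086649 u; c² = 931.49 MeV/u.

131.8 MeV

Σm = 8·m_p + 9·m_n = 8.0582120 + 9.0779841 = 17.1361961 u
The mass defect is 17.1361961 − 16.9947 = 0.1414961 u.
Converting to energy: 0.1414961 u × 931.49 MeV/u = 131.802 MeV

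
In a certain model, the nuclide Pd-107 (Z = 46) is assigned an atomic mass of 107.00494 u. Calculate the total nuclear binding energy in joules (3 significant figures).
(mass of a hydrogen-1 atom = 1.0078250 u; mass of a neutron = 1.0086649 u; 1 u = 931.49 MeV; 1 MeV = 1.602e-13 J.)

The nucleus contains 46 protons and 107 − 46 = 61 neutrons.
Total constituent mass: 46 × 1.0078250 + 61 × 1.0086649 = 107.8885089 u
Mass defect Δm = 107.8885089 − 107.00494 = 0.8835689 u
Binding energy = Δm·c² = 0.8835689 × 931.49 MeV/u = 823.036 MeV
In joules: 823.036 MeV × 1.602e-13 J/MeV = 1.3185e-10 J

1.32e-10 J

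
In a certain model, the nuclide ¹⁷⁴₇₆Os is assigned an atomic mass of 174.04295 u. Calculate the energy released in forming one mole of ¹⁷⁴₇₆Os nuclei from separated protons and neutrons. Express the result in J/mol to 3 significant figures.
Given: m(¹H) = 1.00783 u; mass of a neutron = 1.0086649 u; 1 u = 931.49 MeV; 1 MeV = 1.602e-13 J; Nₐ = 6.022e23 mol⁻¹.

Total constituent mass: 76 × 1.00783 + 98 × 1.0086649 = 175.4442402 u
Mass defect Δm = 175.4442402 − 174.04295 = 1.4012902 u
Converting to energy: 1.4012902 u × 931.49 MeV/u = 1305.29 MeV
Per nucleus in joules: 1305.29 MeV × 1.602e-13 J/MeV = 2.0911e-10 J
Per mole: 2.0911e-10 J × 6.022e23 mol⁻¹ = 1.2593e+14 J/mol

1.26e+14 J/mol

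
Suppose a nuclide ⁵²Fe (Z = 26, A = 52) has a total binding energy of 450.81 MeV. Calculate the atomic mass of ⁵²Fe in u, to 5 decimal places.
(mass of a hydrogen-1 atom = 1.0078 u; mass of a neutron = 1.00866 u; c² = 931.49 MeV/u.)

Mass defect = 450.81 MeV / (931.49 MeV/u) = 0.4839665 u
Constituent mass = 26(1.0078) + 26(1.00866) = 52.42796 u
Atomic mass = 52.42796 − 0.4839665 = 51.9439935 u ≈ 51.94399 u (to 5 decimal places)

51.94399 u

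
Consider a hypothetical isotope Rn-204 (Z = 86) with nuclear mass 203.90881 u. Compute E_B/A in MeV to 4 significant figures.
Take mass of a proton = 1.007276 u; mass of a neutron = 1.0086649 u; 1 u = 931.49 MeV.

7.942 MeV/nucleon

Σm = 86·m_p + 118·m_n = 86.625736 + 119.0224582 = 205.6481942 u
Mass defect Δm = 205.6481942 − 203.90881 = 1.7393842 u
Converting to energy: 1.7393842 u × 931.49 MeV/u = 1620.22 MeV
Dividing by A = 204 gives 7.942 MeV per nucleon.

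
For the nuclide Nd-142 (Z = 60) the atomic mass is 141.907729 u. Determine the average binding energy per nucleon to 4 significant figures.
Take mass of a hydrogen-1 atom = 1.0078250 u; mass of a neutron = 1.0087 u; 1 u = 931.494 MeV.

8.365 MeV/nucleon

Total constituent mass: 60 × 1.0078250 + 82 × 1.0087 = 143.1829000 u
Δm = 143.1829000 − 141.907729 = 1.2751710 u
E_B = 1.2751710 × 931.494 = 1187.81 MeV
BE/A = 1187.81 MeV / 142 = 8.365 MeV/nucleon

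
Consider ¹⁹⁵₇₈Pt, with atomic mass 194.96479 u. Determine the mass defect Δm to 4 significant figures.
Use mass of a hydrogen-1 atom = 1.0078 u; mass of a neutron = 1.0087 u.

Total constituent mass: 78 × 1.0078 + 117 × 1.0087 = 196.6263 u
Mass defect Δm = 196.6263 − 194.96479 = 1.66151 u

1.662 u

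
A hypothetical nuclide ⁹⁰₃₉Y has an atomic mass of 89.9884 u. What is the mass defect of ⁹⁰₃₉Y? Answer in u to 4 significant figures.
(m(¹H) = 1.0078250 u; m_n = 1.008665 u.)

0.7587 u

Z = 39, so N = A − Z = 90 − 39 = 51.
Σm = 39·m(¹H) + 51·m_n = 39.3051750 + 51.441915 = 90.7470900 u
The mass defect is 90.7470900 − 89.9884 = 0.7586900 u.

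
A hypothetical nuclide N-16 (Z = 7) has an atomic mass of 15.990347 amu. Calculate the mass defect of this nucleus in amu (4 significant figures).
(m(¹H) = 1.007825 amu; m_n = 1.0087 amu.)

Z = 7, so N = A − Z = 16 − 7 = 9.
Σm = 7·m(¹H) + 9·m_n = 7.054775 + 9.0783 = 16.133075 amu
Δm = 16.133075 − 15.990347 = 0.142728 amu

0.1427 amu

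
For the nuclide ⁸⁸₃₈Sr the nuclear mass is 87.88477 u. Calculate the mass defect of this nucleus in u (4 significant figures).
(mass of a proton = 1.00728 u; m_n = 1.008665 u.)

Mass of separated nucleons = 38(1.00728) + 50(1.008665) = 38.27664 + 50.433250 = 88.709890 u
The mass defect is 88.709890 − 87.88477 = 0.825120 u.

0.8251 u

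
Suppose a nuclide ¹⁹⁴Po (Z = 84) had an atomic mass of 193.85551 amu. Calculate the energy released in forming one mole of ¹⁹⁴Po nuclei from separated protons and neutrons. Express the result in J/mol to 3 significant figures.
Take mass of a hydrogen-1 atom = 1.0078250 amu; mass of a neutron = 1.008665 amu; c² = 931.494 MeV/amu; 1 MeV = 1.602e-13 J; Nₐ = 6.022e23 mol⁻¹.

The nucleus contains 84 protons and 194 − 84 = 110 neutrons.
Total constituent mass: 84 × 1.0078250 + 110 × 1.008665 = 195.6104500 amu
The mass defect is 195.6104500 − 193.85551 = 1.7549400 amu.
Converting to energy: 1.7549400 amu × 931.494 MeV/amu = 1634.72 MeV
Per nucleus in joules: 1634.72 MeV × 1.602e-13 J/MeV = 2.6188e-10 J
Per mole: 2.6188e-10 J × 6.022e23 mol⁻¹ = 1.5770e+14 J/mol

1.58e+14 J/mol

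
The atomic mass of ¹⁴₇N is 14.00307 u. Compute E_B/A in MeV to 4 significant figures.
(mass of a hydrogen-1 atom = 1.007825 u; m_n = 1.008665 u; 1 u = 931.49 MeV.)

7.476 MeV/nucleon

With 7 protons and 7 neutrons (A = 14):
Σm = 7·m(¹H) + 7·m_n = 7.054775 + 7.060655 = 14.115430 u
The mass defect is 14.115430 − 14.00307 = 0.112360 u.
E_B = 0.112360 × 931.49 = 104.662 MeV
BE/A = 104.662 MeV / 14 = 7.476 MeV/nucleon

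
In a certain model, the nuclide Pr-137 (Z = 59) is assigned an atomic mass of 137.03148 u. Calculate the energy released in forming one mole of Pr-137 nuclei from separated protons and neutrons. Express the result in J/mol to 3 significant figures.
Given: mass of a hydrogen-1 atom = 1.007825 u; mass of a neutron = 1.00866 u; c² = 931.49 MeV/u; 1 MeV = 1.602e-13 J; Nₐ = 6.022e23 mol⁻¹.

9.94e+13 J/mol

Total constituent mass: 59 × 1.007825 + 78 × 1.00866 = 138.137155 u
Mass defect Δm = 138.137155 − 137.03148 = 1.105675 u
Converting to energy: 1.105675 u × 931.49 MeV/u = 1029.93 MeV
Per nucleus in joules: 1029.93 MeV × 1.602e-13 J/MeV = 1.6499e-10 J
Per mole: 1.6499e-10 J × 6.022e23 mol⁻¹ = 9.9357e+13 J/mol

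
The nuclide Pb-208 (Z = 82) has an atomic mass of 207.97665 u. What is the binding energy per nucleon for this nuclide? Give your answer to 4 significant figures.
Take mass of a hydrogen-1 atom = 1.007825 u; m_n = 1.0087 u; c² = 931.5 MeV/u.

Mass of separated nucleons = 82(1.007825) + 126(1.0087) = 82.641650 + 127.0962 = 209.737850 u
Mass defect Δm = 209.737850 − 207.97665 = 1.761200 u
Converting to energy: 1.761200 u × 931.5 MeV/u = 1640.56 MeV
Dividing by A = 208 gives 7.887 MeV per nucleon.

7.887 MeV/nucleon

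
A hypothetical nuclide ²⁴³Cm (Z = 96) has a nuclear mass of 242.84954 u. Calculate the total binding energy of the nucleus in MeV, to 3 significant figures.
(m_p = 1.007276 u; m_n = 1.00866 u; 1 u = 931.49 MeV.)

1980 MeV

Mass of separated nucleons = 96(1.007276) + 147(1.00866) = 96.698496 + 148.27302 = 244.971516 u
Δm = 244.971516 − 242.84954 = 2.121976 u
Converting to energy: 2.121976 u × 931.49 MeV/u = 1976.60 MeV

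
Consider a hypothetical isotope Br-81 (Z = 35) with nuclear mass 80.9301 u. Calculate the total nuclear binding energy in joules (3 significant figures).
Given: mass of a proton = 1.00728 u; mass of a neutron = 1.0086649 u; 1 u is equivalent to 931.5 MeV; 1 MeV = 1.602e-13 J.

Σm = 35·m_p + 46·m_n = 35.25480 + 46.3985854 = 81.6533854 u
Mass defect Δm = 81.6533854 − 80.9301 = 0.7232854 u
Binding energy = Δm·c² = 0.7232854 × 931.5 MeV/u = 673.740 MeV
In joules: 673.740 MeV × 1.602e-13 J/MeV = 1.0793e-10 J

1.08e-10 J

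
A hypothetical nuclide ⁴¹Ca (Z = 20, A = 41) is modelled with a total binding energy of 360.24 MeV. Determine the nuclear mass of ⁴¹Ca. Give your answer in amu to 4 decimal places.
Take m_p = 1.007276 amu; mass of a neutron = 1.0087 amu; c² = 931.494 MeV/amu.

40.9415 amu

Mass defect = 360.24 MeV / (931.494 MeV/amu) = 0.386734 amu
Constituent mass = 20(1.007276) + 21(1.0087) = 41.328220 amu
Nuclear mass = 41.328220 − 0.386734 = 40.941486 amu ≈ 40.9415 amu (to 4 decimal places)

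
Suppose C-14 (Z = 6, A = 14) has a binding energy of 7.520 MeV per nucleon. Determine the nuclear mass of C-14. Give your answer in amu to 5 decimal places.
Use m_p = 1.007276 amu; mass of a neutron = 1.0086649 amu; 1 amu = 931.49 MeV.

Total binding energy = 14 × 7.520 = 105.280 MeV
Mass defect = 105.280 MeV / (931.49 MeV/amu) = 0.1130232 amu
Constituent mass = 6(1.007276) + 8(1.0086649) = 14.1129752 amu
Nuclear mass = 14.1129752 − 0.1130232 = 13.9999520 amu ≈ 13.99995 amu (to 5 decimal places)

13.99995 amu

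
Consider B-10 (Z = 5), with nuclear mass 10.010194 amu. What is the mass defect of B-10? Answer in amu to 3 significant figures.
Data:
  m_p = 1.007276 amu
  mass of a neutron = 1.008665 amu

With 5 protons and 5 neutrons (A = 10):
Σm = 5·m_p + 5·m_n = 5.036380 + 5.043325 = 10.079705 amu
The mass defect is 10.079705 − 10.010194 = 0.069511 amu.

0.0695 amu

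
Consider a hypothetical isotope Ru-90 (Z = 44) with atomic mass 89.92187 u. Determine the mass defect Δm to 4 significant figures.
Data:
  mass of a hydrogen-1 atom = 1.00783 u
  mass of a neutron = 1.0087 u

0.8229 u

With 44 protons and 46 neutrons (A = 90):
Total constituent mass: 44 × 1.00783 + 46 × 1.0087 = 90.74472 u
Δm = 90.74472 − 89.92187 = 0.82285 u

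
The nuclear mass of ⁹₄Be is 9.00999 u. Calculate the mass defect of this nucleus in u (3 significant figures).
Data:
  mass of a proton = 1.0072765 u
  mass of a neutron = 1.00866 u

The nucleus contains 4 protons and 9 − 4 = 5 neutrons.
Mass of separated nucleons = 4(1.0072765) + 5(1.00866) = 4.0291060 + 5.04330 = 9.0724060 u
Mass defect Δm = 9.0724060 − 9.00999 = 0.0624160 u

0.0624 u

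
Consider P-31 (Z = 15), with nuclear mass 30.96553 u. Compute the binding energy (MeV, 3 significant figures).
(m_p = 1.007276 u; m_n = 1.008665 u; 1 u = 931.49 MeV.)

Σm = 15·m_p + 16·m_n = 15.109140 + 16.138640 = 31.247780 u
The mass defect is 31.247780 − 30.96553 = 0.282250 u.
Binding energy = Δm·c² = 0.282250 × 931.49 MeV/u = 262.913 MeV

263 MeV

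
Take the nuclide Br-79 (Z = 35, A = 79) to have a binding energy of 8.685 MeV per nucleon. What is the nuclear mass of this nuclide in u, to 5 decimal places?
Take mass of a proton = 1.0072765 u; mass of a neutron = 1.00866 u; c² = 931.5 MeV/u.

78.89915 u

Total binding energy = 79 × 8.685 = 686.115 MeV
Mass defect = 686.115 MeV / (931.5 MeV/u) = 0.7365700 u
Constituent mass = 35(1.0072765) + 44(1.00866) = 79.6357175 u
Nuclear mass = 79.6357175 − 0.7365700 = 78.8991475 u ≈ 78.89915 u (to 5 decimal places)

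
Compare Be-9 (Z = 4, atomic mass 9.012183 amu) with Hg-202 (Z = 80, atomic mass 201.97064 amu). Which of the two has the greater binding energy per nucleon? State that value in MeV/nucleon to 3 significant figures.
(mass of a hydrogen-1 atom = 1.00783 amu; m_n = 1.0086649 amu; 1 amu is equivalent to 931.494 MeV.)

Hg-202; 7.90 MeV/nucleon

Be-9: Σm = 4(1.00783) + 5(1.0086649) = 9.0746445 amu; Δm = 0.0624615 amu; E_B = 58.1825 MeV; E_B/A = 6.4647 MeV
Hg-202: Σm = 80(1.00783) + 122(1.0086649) = 203.6835178 amu; Δm = 1.7128778 amu; E_B = 1595.5 MeV; E_B/A = 7.899 MeV
Hg-202 has the higher binding energy per nucleon, so it is the more tightly bound nucleus.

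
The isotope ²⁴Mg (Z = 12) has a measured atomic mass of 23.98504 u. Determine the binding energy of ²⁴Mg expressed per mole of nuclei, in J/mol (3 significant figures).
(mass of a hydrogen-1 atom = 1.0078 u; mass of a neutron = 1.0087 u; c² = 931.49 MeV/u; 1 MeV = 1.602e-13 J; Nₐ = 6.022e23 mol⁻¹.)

Z = 12, so N = A − Z = 24 − 12 = 12.
Mass of separated nucleons = 12(1.0078) + 12(1.0087) = 12.0936 + 12.1044 = 24.1980 u
Δm = 24.1980 − 23.98504 = 0.21296 u
Converting to energy: 0.21296 u × 931.49 MeV/u = 198.370 MeV
Per nucleus in joules: 198.370 MeV × 1.602e-13 J/MeV = 3.1779e-11 J
Per mole: 3.1779e-11 J × 6.022e23 mol⁻¹ = 1.9137e+13 J/mol

1.91e+13 J/mol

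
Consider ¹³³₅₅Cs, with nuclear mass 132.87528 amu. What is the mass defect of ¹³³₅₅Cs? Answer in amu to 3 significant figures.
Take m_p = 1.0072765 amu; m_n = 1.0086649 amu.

1.20 amu

With 55 protons and 78 neutrons (A = 133):
Σm = 55·m_p + 78·m_n = 55.4002075 + 78.6758622 = 134.0760697 amu
Mass defect Δm = 134.0760697 − 132.87528 = 1.2007897 amu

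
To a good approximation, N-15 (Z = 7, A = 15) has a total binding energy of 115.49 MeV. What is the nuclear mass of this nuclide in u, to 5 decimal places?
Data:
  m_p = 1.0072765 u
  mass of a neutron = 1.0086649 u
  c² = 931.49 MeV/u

Mass defect = 115.49 MeV / (931.49 MeV/u) = 0.1239842 u
Constituent mass = 7(1.0072765) + 8(1.0086649) = 15.1202547 u
Nuclear mass = 15.1202547 − 0.1239842 = 14.9962705 u ≈ 14.99627 u (to 5 decimal places)

14.99627 u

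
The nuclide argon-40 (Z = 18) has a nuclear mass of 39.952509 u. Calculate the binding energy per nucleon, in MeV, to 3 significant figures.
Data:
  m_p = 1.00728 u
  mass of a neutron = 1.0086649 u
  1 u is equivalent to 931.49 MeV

8.60 MeV/nucleon

Mass of separated nucleons = 18(1.00728) + 22(1.0086649) = 18.13104 + 22.1906278 = 40.3216678 u
The mass defect is 40.3216678 − 39.952509 = 0.3691588 u.
Converting to energy: 0.3691588 u × 931.49 MeV/u = 343.868 MeV
BE/A = 343.868 MeV / 40 = 8.597 MeV/nucleon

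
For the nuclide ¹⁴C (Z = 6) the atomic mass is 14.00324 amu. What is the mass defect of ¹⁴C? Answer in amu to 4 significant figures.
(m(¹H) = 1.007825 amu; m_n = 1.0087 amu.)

With 6 protons and 8 neutrons (A = 14):
Σm = 6·m(¹H) + 8·m_n = 6.046950 + 8.0696 = 14.116550 amu
Mass defect Δm = 14.116550 − 14.00324 = 0.113310 amu

0.1133 amu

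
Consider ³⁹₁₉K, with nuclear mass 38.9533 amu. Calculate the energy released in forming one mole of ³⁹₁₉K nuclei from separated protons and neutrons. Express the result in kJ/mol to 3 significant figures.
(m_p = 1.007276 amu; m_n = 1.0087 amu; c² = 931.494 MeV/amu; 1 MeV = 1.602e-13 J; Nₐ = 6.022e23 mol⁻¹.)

Σm = 19·m_p + 20·m_n = 19.138244 + 20.1740 = 39.312244 amu
The mass defect is 39.312244 − 38.9533 = 0.358944 amu.
Binding energy = Δm·c² = 0.358944 × 931.494 MeV/amu = 334.354 MeV
Per nucleus in joules: 334.354 MeV × 1.602e-13 J/MeV = 5.3564e-11 J
Per mole: 5.3564e-11 J × 6.022e23 mol⁻¹ = 3.2256e+13 J/mol

3.23e+10 kJ/mol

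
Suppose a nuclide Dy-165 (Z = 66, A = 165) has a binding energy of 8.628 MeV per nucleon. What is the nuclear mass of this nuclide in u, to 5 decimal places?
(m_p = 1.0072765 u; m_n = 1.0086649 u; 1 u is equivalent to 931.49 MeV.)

164.80975 u

Total binding energy = 165 × 8.628 = 1423.620 MeV
Mass defect = 1423.620 MeV / (931.49 MeV/u) = 1.5283256 u
Constituent mass = 66(1.0072765) + 99(1.0086649) = 166.3380741 u
Nuclear mass = 166.3380741 − 1.5283256 = 164.8097485 u ≈ 164.80975 u (to 5 decimal places)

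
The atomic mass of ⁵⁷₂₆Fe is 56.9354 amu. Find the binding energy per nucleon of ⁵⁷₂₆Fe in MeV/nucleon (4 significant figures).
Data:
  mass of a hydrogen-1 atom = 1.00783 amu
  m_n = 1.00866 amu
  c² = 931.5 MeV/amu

Mass of separated nucleons = 26(1.00783) + 31(1.00866) = 26.20358 + 31.26846 = 57.47204 amu
The mass defect is 57.47204 − 56.9354 = 0.53664 amu.
Binding energy = Δm·c² = 0.53664 × 931.5 MeV/amu = 499.880 MeV
BE/A = 499.880 MeV / 57 = 8.770 MeV/nucleon

8.770 MeV/nucleon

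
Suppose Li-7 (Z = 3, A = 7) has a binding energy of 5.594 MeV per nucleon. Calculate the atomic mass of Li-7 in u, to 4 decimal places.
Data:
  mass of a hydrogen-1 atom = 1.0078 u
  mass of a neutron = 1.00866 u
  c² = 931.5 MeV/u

7.0160 u

Total binding energy = 7 × 5.594 = 39.158 MeV
Mass defect = 39.158 MeV / (931.5 MeV/u) = 0.042038 u
Constituent mass = 3(1.0078) + 4(1.00866) = 7.05804 u
Atomic mass = 7.05804 − 0.042038 = 7.016002 u ≈ 7.0160 u (to 4 decimal places)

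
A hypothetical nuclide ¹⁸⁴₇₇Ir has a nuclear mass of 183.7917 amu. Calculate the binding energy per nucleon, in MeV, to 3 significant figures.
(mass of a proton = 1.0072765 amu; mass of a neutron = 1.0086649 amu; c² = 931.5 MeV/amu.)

The nucleus contains 77 protons and 184 − 77 = 107 neutrons.
Mass of separated nucleons = 77(1.0072765) + 107(1.0086649) = 77.5602905 + 107.9271443 = 185.4874348 amu
Mass defect Δm = 185.4874348 − 183.7917 = 1.6957348 amu
Binding energy = Δm·c² = 1.6957348 × 931.5 MeV/amu = 1579.58 MeV
BE/A = 1579.58 MeV / 184 = 8.5847 MeV/nucleon

8.58 MeV/nucleon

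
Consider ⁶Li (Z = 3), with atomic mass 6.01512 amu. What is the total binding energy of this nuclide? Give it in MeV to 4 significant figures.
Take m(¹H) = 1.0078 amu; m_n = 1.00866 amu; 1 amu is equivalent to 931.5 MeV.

Mass of separated nucleons = 3(1.0078) + 3(1.00866) = 3.0234 + 3.02598 = 6.04938 amu
Mass defect Δm = 6.04938 − 6.01512 = 0.03426 amu
E_B = 0.03426 × 931.5 = 31.9132 MeV

31.91 MeV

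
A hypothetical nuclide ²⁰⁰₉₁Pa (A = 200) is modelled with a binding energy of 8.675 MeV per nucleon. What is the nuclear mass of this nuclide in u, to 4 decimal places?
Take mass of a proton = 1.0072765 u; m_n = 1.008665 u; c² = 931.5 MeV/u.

199.7441 u

Total binding energy = 200 × 8.675 = 1735.000 MeV
Mass defect = 1735.000 MeV / (931.5 MeV/u) = 1.862587 u
Constituent mass = 91(1.0072765) + 109(1.008665) = 201.6066465 u
Nuclear mass = 201.6066465 − 1.862587 = 199.7440595 u ≈ 199.7441 u (to 4 decimal places)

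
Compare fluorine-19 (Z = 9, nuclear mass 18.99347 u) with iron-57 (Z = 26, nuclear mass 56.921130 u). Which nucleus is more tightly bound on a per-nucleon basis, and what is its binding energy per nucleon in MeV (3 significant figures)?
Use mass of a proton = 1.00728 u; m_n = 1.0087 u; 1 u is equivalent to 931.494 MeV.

iron-57; 8.79 MeV/nucleon

fluorine-19: Σm = 9(1.00728) + 10(1.0087) = 19.15252 u; Δm = 0.15905 u; E_B = 148.154 MeV; E_B/A = 7.798 MeV
iron-57: Σm = 26(1.00728) + 31(1.0087) = 57.45898 u; Δm = 0.537850 u; E_B = 501.004 MeV; E_B/A = 8.790 MeV
iron-57 has the higher binding energy per nucleon, so it is the more tightly bound nucleus.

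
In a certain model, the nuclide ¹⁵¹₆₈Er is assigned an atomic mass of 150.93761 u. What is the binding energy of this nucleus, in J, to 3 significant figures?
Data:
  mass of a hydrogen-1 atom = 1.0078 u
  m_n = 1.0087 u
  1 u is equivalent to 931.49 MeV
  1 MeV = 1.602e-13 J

1.96e-10 J

Mass of separated nucleons = 68(1.0078) + 83(1.0087) = 68.5304 + 83.7221 = 152.2525 u
Δm = 152.2525 − 150.93761 = 1.31489 u
Binding energy = Δm·c² = 1.31489 × 931.49 MeV/u = 1224.81 MeV
In joules: 1224.81 MeV × 1.602e-13 J/MeV = 1.9621e-10 J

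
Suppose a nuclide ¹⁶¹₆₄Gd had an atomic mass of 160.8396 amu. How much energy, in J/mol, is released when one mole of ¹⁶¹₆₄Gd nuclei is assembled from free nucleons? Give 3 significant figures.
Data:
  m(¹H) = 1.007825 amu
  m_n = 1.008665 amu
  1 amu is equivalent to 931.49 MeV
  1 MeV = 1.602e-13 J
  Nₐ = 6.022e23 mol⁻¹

1.35e+14 J/mol

Z = 64, so N = A − Z = 161 − 64 = 97.
Σm = 64·m(¹H) + 97·m_n = 64.500800 + 97.840505 = 162.341305 amu
Δm = 162.341305 − 160.8396 = 1.501705 amu
Converting to energy: 1.501705 amu × 931.49 MeV/amu = 1398.82 MeV
Per nucleus in joules: 1398.82 MeV × 1.602e-13 J/MeV = 2.2409e-10 J
Per mole: 2.2409e-10 J × 6.022e23 mol⁻¹ = 1.3495e+14 J/mol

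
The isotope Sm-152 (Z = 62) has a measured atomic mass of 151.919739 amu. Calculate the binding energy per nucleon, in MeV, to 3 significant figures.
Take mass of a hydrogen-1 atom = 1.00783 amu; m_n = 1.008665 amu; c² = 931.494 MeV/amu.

With 62 protons and 90 neutrons (A = 152):
Mass of separated nucleons = 62(1.00783) + 90(1.008665) = 62.48546 + 90.779850 = 153.265310 amu
Mass defect Δm = 153.265310 − 151.919739 = 1.345571 amu
Binding energy = Δm·c² = 1.345571 × 931.494 MeV/amu = 1253.39 MeV
BE/A = 1253.39 MeV / 152 = 8.246 MeV/nucleon

8.25 MeV/nucleon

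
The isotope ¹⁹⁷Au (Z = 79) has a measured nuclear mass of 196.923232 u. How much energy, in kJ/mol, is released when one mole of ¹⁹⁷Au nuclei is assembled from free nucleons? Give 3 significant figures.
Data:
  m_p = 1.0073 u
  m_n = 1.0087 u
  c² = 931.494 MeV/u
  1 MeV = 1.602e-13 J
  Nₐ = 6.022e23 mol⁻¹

1.51e+11 kJ/mol

Total constituent mass: 79 × 1.0073 + 118 × 1.0087 = 198.6033 u
The mass defect is 198.6033 − 196.923232 = 1.680068 u.
Converting to energy: 1.680068 u × 931.494 MeV/u = 1564.97 MeV
Per nucleus in joules: 1564.97 MeV × 1.602e-13 J/MeV = 2.5071e-10 J
Per mole: 2.5071e-10 J × 6.022e23 mol⁻¹ = 1.5098e+14 J/mol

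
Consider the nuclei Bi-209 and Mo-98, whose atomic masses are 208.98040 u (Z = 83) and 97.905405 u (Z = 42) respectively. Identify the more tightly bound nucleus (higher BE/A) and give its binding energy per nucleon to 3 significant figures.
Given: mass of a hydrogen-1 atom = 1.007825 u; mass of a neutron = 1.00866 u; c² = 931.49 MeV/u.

Mo-98; 8.63 MeV/nucleon

Bi-209: Σm = 83(1.007825) + 126(1.00866) = 210.740635 u; Δm = 1.760235 u; E_B = 1639.6 MeV; E_B/A = 7.845 MeV
Mo-98: Σm = 42(1.007825) + 56(1.00866) = 98.813610 u; Δm = 0.908205 u; E_B = 845.98 MeV; E_B/A = 8.632 MeV
Mo-98 has the higher binding energy per nucleon, so it is the more tightly bound nucleus.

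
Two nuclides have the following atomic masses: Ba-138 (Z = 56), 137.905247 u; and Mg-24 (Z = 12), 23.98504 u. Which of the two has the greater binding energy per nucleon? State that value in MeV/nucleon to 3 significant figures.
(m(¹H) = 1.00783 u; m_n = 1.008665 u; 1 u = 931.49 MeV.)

Ba-138; 8.40 MeV/nucleon

Ba-138: Σm = 56(1.00783) + 82(1.008665) = 139.149010 u; Δm = 1.243763 u; E_B = 1158.55 MeV; E_B/A = 8.395 MeV
Mg-24: Σm = 12(1.00783) + 12(1.008665) = 24.197940 u; Δm = 0.212900 u; E_B = 198.31 MeV; E_B/A = 8.263 MeV
Ba-138 has the higher binding energy per nucleon, so it is the more tightly bound nucleus.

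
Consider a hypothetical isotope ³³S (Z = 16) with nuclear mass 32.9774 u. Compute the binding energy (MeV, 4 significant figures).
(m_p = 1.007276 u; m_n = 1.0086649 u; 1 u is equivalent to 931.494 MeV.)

Z = 16, so N = A − Z = 33 − 16 = 17.
Σm = 16·m_p + 17·m_n = 16.116416 + 17.1473033 = 33.2637193 u
The mass defect is 33.2637193 − 32.9774 = 0.2863193 u.
E_B = 0.2863193 × 931.494 = 266.705 MeV

266.7 MeV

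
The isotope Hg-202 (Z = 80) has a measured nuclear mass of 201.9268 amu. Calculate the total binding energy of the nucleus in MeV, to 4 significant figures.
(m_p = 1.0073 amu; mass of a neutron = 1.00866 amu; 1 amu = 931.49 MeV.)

Total constituent mass: 80 × 1.0073 + 122 × 1.00866 = 203.64052 amu
The mass defect is 203.64052 − 201.9268 = 1.71372 amu.
E_B = 1.71372 × 931.49 = 1596.31 MeV

1596 MeV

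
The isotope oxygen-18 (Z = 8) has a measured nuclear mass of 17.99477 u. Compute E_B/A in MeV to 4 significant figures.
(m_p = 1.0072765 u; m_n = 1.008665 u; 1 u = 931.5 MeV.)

7.767 MeV/nucleon

Mass of separated nucleons = 8(1.0072765) + 10(1.008665) = 8.0582120 + 10.086650 = 18.1448620 u
Δm = 18.1448620 − 17.99477 = 0.1500920 u
Converting to energy: 0.1500920 u × 931.5 MeV/u = 139.811 MeV
Per nucleon: 139.811 / 18 = 7.767 MeV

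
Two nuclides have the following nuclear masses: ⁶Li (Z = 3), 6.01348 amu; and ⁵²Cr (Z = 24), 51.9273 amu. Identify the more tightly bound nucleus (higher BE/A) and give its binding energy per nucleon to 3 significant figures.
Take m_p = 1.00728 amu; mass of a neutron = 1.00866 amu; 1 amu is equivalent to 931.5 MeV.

⁶Li: Σm = 3(1.00728) + 3(1.00866) = 6.04782 amu; Δm = 0.03434 amu; E_B = 31.988 MeV; E_B/A = 5.331 MeV
⁵²Cr: Σm = 24(1.00728) + 28(1.00866) = 52.41720 amu; Δm = 0.48990 amu; E_B = 456.34 MeV; E_B/A = 8.776 MeV
⁵²Cr has the higher binding energy per nucleon, so it is the more tightly bound nucleus.

⁵²Cr; 8.78 MeV/nucleon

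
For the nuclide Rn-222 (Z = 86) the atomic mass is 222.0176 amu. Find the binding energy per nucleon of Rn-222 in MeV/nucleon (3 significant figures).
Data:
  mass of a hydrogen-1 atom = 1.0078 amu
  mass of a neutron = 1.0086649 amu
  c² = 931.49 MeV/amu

The nucleus contains 86 protons and 222 − 86 = 136 neutrons.
Mass of separated nucleons = 86(1.0078) + 136(1.0086649) = 86.6708 + 137.1784264 = 223.8492264 amu
Δm = 223.8492264 − 222.0176 = 1.8316264 amu
E_B = 1.8316264 × 931.49 = 1706.14 MeV
BE/A = 1706.14 MeV / 222 = 7.685 MeV/nucleon

7.69 MeV/nucleon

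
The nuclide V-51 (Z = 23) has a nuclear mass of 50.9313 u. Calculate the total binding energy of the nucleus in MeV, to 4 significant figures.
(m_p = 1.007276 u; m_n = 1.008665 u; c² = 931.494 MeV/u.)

Z = 23, so N = A − Z = 51 − 23 = 28.
Total constituent mass: 23 × 1.007276 + 28 × 1.008665 = 51.409968 u
The mass defect is 51.409968 − 50.9313 = 0.478668 u.
Binding energy = Δm·c² = 0.478668 × 931.494 MeV/u = 445.876 MeV

445.9 MeV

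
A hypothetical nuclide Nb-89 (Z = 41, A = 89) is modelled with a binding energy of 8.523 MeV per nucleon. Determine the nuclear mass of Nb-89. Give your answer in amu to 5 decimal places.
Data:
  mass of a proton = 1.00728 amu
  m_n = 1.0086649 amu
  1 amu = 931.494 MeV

Total binding energy = 89 × 8.523 = 758.547 MeV
Mass defect = 758.547 MeV / (931.494 MeV/amu) = 0.8143337 amu
Constituent mass = 41(1.00728) + 48(1.0086649) = 89.7143952 amu
Nuclear mass = 89.7143952 − 0.8143337 = 88.9000615 amu ≈ 88.90006 amu (to 5 decimal places)

88.90006 amu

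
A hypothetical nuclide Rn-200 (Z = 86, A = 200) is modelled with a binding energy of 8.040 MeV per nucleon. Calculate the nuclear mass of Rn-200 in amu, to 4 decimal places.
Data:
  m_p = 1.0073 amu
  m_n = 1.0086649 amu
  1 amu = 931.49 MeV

Total binding energy = 200 × 8.040 = 1608.000 MeV
Mass defect = 1608.000 MeV / (931.49 MeV/amu) = 1.726267 amu
Constituent mass = 86(1.0073) + 114(1.0086649) = 201.6155986 amu
Nuclear mass = 201.6155986 − 1.726267 = 199.8893316 amu ≈ 199.8893 amu (to 4 decimal places)

199.8893 amu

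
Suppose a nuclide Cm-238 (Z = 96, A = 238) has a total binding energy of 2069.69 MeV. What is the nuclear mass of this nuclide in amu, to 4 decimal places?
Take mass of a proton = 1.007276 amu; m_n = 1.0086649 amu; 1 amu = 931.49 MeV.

Mass defect = 2069.69 MeV / (931.49 MeV/amu) = 2.221913 amu
Constituent mass = 96(1.007276) + 142(1.0086649) = 239.9289118 amu
Nuclear mass = 239.9289118 − 2.221913 = 237.7069988 amu ≈ 237.7070 amu (to 4 decimal places)

237.7070 amu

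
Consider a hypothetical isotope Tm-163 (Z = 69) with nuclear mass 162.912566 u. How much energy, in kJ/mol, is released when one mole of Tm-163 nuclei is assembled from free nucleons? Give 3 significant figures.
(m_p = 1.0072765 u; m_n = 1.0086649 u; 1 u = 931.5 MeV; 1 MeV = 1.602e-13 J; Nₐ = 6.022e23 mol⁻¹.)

With 69 protons and 94 neutrons (A = 163):
Total constituent mass: 69 × 1.0072765 + 94 × 1.0086649 = 164.3165791 u
Δm = 164.3165791 − 162.912566 = 1.4040131 u
Binding energy = Δm·c² = 1.4040131 × 931.5 MeV/u = 1307.84 MeV
Per nucleus in joules: 1307.84 MeV × 1.602e-13 J/MeV = 2.0952e-10 J
Per mole: 2.0952e-10 J × 6.022e23 mol⁻¹ = 1.2617e+14 J/mol

1.26e+11 kJ/mol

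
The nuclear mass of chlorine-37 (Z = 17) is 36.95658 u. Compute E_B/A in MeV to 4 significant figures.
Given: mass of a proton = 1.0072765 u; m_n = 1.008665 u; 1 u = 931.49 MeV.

The nucleus contains 17 protons and 37 − 17 = 20 neutrons.
Σm = 17·m_p + 20·m_n = 17.1237005 + 20.173300 = 37.2970005 u
Mass defect Δm = 37.2970005 − 36.95658 = 0.3404205 u
E_B = 0.3404205 × 931.49 = 317.098 MeV
Dividing by A = 37 gives 8.570 MeV per nucleon.

8.570 MeV/nucleon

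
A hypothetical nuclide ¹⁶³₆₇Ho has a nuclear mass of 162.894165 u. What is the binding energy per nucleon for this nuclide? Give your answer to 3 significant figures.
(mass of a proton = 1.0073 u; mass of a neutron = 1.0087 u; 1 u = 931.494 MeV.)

With 67 protons and 96 neutrons (A = 163):
Total constituent mass: 67 × 1.0073 + 96 × 1.0087 = 164.3243 u
Mass defect Δm = 164.3243 − 162.894165 = 1.430135 u
E_B = 1.430135 × 931.494 = 1332.16 MeV
BE/A = 1332.16 MeV / 163 = 8.173 MeV/nucleon

8.17 MeV/nucleon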